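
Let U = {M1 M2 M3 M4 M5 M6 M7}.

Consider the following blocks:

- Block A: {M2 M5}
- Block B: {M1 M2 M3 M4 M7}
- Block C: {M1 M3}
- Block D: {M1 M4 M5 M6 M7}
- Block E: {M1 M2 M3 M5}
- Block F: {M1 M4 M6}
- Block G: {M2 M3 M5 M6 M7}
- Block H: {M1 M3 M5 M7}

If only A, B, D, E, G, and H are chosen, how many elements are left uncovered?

Union of A, B, D, E, G, H = {M1, M2, M3, M4, M5, M6, M7} — that's every element, so 0 are uncovered.

0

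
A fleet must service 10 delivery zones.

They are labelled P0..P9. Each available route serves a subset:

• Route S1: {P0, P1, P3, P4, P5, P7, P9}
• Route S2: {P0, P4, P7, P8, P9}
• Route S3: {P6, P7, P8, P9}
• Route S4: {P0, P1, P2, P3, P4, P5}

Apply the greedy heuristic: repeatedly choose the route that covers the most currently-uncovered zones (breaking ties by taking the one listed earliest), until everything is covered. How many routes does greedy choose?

Greedy: pick S1 (covers 7 new) → pick S3 (covers 2 new) → pick S4 (covers 1 new). Total picks: 3.
(The true minimum cover uses only 2 routes, so greedy is not optimal here.)

3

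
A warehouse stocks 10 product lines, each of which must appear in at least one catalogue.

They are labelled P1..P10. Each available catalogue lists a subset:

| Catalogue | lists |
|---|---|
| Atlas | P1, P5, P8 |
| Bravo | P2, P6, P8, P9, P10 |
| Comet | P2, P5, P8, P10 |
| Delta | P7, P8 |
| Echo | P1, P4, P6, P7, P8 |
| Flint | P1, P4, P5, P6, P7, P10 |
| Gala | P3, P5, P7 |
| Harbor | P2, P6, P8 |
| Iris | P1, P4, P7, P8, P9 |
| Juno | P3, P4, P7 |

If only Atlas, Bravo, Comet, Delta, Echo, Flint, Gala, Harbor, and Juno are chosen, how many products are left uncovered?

0

Union of Atlas, Bravo, Comet, Delta, Echo, Flint, Gala, Harbor, Juno = {P1, P2, P3, P4, P5, P6, P7, P8, P9, P10} — that's every product, so 0 are uncovered.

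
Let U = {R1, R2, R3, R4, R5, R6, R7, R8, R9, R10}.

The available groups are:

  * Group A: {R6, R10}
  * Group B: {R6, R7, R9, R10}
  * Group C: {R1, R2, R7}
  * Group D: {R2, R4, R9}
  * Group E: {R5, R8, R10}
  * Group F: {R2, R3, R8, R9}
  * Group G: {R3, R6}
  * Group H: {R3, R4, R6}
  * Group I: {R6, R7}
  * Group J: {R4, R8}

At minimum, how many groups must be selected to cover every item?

C and D and E and G together: C ∪ D ∪ E ∪ G = {R1, R2, R3, R4, R5, R6, R7, R8, R9, R10} — every item is covered.
Only C contains R1, so C is forced; the remaining 7 items need at least 3 more groups (each remaining group adds at most 3) — so at least 4 groups are needed, and 4 is optimal.

4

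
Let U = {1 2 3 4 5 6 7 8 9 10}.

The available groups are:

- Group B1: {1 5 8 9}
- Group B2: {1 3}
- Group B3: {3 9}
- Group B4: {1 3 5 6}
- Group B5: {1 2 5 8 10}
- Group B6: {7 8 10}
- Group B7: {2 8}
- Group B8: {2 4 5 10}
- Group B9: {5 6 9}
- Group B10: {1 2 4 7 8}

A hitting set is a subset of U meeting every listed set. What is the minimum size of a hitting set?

The 3 points {3, 5, 8} hit every group.
The groups B2, B7, B9 are pairwise disjoint, so any hitting set needs a separate point for each — at least 3. Hence 3 is optimal.

3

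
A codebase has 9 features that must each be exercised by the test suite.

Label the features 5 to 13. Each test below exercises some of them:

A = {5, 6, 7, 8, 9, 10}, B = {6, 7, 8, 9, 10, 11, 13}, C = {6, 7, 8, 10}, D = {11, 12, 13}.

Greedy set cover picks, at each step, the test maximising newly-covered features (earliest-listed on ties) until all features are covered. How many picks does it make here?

3

Greedy: pick B (covers 7 new) → pick A (covers 1 new) → pick D (covers 1 new). Total picks: 3.
(The true minimum cover uses only 2 tests, so greedy is not optimal here.)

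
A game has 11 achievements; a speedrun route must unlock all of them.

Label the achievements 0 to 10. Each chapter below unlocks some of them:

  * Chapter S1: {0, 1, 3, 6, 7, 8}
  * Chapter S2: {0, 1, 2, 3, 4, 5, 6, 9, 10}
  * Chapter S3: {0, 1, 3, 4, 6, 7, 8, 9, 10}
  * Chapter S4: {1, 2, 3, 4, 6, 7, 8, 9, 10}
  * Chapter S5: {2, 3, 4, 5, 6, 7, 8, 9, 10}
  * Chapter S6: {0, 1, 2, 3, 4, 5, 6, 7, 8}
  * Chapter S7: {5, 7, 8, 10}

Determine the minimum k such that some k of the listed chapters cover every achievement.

S3 and S5 together: S3 ∪ S5 = {0, 1, 2, 3, 4, 5, 6, 7, 8, 9, 10} — every achievement is covered.
No single chapter has all 11 achievements (the largest, S2, has 9), so 2 is optimal.

2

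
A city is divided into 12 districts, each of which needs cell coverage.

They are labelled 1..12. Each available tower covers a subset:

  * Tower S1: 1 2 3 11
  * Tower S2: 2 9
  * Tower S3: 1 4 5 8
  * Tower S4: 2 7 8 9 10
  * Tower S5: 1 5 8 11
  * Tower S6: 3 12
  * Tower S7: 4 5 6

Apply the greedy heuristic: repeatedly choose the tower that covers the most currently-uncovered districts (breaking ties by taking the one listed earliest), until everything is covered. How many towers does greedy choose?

Greedy: pick S4 (covers 5 new) → pick S1 (covers 3 new) → pick S7 (covers 3 new) → pick S6 (covers 1 new). Total picks: 4.

4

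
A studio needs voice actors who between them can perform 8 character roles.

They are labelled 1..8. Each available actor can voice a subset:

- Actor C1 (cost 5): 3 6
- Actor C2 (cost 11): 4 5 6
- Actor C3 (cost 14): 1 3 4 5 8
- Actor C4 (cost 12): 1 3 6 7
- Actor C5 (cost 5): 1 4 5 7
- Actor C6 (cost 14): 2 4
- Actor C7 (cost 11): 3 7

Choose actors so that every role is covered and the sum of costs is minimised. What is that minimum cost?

38

C1, C3, C5, C6 together cover every role (C1 ∪ C3 ∪ C5 ∪ C6 = {1, 2, 3, 4, 5, 6, 7, 8}); total cost 5 + 14 + 5 + 14 = 38.
No covering selection has total cost below 38.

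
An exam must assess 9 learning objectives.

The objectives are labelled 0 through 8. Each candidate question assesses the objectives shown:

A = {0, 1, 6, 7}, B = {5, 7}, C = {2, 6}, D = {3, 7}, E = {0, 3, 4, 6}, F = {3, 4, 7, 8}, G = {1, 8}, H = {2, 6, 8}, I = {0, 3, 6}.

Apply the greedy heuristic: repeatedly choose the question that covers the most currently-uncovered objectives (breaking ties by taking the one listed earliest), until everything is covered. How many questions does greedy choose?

Greedy: pick A (covers 4 new) → pick F (covers 3 new) → pick B (covers 1 new) → pick C (covers 1 new). Total picks: 4.

4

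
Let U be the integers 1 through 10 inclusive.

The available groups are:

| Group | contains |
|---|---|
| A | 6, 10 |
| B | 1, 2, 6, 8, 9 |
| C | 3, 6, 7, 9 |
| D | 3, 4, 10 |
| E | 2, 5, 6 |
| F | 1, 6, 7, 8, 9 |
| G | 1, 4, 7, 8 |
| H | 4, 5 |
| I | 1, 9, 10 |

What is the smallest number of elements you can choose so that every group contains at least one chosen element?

3

The 3 elements {1, 4, 6} hit every group.
No choice of 2 elements meets every group, so 3 is the minimum.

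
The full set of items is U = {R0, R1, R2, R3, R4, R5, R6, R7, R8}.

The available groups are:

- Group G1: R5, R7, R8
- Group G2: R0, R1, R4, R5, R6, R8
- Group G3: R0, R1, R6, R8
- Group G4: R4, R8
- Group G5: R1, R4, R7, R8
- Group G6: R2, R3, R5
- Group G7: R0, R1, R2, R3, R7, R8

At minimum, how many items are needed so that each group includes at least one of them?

2

H = {R3, R8} meets every group (each contains at least one member of H), and |H| = 2.
The groups G4, G6 are pairwise disjoint, so any hitting set needs a separate item for each — at least 2. Hence 2 is optimal.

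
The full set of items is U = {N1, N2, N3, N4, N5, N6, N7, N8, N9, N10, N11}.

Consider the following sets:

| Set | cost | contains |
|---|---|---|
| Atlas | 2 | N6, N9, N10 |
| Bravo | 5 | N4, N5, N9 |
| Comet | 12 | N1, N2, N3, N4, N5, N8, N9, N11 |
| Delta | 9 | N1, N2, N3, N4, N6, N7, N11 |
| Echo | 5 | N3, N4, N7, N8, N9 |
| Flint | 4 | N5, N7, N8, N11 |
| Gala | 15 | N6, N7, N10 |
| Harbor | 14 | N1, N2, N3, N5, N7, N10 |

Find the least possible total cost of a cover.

Atlas, Delta, Flint together cover every item (Atlas ∪ Delta ∪ Flint = {N1, N2, N3, N4, N5, N6, N7, N8, N9, N10, N11}); total cost 2 + 9 + 4 = 15.
No covering selection has total cost below 15.

15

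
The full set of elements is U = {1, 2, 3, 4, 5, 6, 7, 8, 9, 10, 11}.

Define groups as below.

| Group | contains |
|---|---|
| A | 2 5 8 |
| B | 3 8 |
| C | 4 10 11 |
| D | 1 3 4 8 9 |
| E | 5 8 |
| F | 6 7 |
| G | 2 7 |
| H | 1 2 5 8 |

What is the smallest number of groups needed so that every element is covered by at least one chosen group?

4

A, C, D, and F cover everything between them: the union {1, 2, 3, 4, 5, 6, 7, 8, 9, 10, 11} is all of U.
Only D contains 9, so D is forced; the remaining 6 elements need at least 3 more groups (each remaining group adds at most 2) — so at least 4 groups are needed, and 4 is optimal.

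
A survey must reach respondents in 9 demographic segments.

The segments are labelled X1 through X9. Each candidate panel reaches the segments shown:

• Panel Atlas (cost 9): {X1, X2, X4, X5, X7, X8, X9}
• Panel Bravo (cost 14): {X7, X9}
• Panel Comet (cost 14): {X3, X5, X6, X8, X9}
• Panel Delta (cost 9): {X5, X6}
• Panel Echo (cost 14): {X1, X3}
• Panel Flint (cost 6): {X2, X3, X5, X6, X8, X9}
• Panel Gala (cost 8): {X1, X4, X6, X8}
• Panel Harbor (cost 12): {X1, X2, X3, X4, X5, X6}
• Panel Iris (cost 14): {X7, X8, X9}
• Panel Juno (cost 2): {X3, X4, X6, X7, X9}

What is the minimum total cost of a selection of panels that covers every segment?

Atlas, Juno together cover every segment (Atlas ∪ Juno = {X1, X2, X3, X4, X5, X6, X7, X8, X9}); total cost 9 + 2 = 11.
The greedy pick Juno, Flint, Gala costs 16; no covering selection beats 11.

11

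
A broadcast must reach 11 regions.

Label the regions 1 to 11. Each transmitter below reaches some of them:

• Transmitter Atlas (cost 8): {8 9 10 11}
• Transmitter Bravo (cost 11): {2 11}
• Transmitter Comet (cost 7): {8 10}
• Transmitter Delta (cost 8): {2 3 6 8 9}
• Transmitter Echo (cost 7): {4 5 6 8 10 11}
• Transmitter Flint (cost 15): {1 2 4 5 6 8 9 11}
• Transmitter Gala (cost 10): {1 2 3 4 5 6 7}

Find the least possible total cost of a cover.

18

Atlas, Gala together cover every region (Atlas ∪ Gala = {1, 2, 3, 4, 5, 6, 7, 8, 9, 10, 11}); total cost 8 + 10 = 18.
The greedy pick Echo, Gala, Atlas costs 25; no covering selection beats 18.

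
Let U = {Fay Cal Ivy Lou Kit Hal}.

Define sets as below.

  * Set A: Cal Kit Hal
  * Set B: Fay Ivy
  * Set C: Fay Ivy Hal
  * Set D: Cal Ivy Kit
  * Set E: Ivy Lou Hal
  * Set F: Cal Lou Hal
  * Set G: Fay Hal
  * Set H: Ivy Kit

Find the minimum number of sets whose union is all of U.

3

C, F, and H cover everything between them: the union {Fay, Cal, Ivy, Lou, Kit, Hal} is all of U.
No 2 of the 8 sets cover everything (all 28 combinations miss at least one item), so 3 is optimal.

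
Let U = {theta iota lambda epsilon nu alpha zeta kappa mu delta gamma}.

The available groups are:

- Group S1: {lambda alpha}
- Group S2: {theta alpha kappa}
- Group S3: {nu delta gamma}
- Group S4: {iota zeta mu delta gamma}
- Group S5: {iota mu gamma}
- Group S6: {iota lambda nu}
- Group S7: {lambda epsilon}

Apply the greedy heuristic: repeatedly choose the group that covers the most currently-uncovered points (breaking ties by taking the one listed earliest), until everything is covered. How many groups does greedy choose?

4

Greedy: pick S4 (covers 5 new) → pick S2 (covers 3 new) → pick S6 (covers 2 new) → pick S7 (covers 1 new). Total picks: 4.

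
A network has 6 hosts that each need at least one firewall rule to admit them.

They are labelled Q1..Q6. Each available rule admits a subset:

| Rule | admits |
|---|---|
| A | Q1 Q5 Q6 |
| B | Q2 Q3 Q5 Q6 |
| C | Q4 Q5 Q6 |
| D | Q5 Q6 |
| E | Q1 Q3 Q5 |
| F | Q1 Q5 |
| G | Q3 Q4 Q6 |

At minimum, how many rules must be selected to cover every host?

3

Take {B, C, E}. Their union is {Q1, Q2, Q3, Q4, Q5, Q6}, which is all 6 hosts.
Only B contains Q2, so B is forced; the remaining 2 hosts need at least 2 more rules (each remaining rule adds at most 1) — so at least 3 rules are needed, and 3 is optimal.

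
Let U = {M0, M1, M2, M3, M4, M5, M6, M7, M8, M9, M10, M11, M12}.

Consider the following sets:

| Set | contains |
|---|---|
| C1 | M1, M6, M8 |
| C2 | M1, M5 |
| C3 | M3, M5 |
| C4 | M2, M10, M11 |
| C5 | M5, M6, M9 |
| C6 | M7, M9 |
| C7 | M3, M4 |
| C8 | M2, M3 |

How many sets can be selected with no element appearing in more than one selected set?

C2, C4, C6, C7 are pairwise disjoint (C2={M1,M5}; C4={M2,M10,M11}; C6={M7,M9}; C7={M3,M4}).
Every remaining set overlaps one of these, and no 5 of the listed sets are pairwise disjoint, so 4 is the maximum.

4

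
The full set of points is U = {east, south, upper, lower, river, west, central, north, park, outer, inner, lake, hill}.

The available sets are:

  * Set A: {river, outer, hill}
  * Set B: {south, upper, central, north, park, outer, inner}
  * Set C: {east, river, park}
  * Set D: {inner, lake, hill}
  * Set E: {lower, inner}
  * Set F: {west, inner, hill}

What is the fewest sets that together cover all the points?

B, C, D, E, and F cover everything between them: the union {east, south, upper, lower, river, west, central, north, park, outer, inner, lake, hill} is all of U.
No 4 of the 6 sets cover everything (all 15 combinations miss at least one point), so 5 is optimal.

5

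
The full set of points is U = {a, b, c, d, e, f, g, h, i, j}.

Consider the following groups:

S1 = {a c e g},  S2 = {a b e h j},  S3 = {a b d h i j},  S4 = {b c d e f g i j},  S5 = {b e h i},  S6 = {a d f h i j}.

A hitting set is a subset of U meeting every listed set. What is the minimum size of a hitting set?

Take T = {g, h}. Each listed group contains at least one of these, so T is a hitting set of size 2.
No single point lies in every group, so at least 2 are needed and 2 is optimal.

2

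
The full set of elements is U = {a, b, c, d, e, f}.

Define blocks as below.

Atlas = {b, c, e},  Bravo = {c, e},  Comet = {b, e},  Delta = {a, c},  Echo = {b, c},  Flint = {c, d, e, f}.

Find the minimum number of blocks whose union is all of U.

3

Take {Atlas, Delta, Flint}. Their union is {a, b, c, d, e, f}, which is all 6 elements.
Only Delta contains a, so Delta is forced; the remaining 4 elements need at least 2 more blocks (each remaining block adds at most 3) — so at least 3 blocks are needed, and 3 is optimal.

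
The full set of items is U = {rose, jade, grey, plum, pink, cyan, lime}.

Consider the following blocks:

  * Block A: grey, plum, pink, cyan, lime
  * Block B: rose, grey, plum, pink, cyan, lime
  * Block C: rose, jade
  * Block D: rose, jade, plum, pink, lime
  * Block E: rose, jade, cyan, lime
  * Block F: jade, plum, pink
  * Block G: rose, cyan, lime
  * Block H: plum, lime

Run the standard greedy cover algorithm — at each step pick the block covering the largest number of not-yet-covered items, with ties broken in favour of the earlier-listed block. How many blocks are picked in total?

Greedy: pick B (covers 6 new) → pick C (covers 1 new). Total picks: 2.

2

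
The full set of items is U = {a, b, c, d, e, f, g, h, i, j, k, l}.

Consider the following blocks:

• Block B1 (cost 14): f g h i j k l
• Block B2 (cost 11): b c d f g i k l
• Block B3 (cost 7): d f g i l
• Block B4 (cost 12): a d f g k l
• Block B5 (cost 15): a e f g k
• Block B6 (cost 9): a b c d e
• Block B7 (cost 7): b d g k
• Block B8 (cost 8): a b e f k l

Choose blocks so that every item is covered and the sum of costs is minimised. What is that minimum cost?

23

B1, B6 together cover every item (B1 ∪ B6 = {a, b, c, d, e, f, g, h, i, j, k, l}); total cost 14 + 9 = 23.
The greedy pick B8, B3, B1, B6 costs 38; no covering selection beats 23.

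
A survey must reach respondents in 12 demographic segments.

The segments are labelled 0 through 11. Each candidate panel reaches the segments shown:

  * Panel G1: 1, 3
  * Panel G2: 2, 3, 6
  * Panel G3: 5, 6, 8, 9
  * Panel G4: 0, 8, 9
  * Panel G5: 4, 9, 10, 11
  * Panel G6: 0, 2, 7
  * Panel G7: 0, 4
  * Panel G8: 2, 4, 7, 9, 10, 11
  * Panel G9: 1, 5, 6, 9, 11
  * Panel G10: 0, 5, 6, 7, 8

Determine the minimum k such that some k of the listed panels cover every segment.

Take {G1, G8, G10}. Their union is {0, 1, 2, 3, 4, 5, 6, 7, 8, 9, 10, 11}, which is all 12 segments.
No 2 of the 10 panels cover everything (all 45 combinations miss at least one segment), so 3 is optimal.

3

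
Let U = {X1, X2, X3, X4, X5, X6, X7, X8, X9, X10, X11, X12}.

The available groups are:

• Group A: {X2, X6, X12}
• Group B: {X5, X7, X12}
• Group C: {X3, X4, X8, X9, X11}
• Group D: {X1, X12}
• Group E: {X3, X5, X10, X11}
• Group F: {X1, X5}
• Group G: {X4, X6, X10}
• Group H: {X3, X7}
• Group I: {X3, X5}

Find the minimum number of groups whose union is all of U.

A and B and C and D and E together: A ∪ B ∪ C ∪ D ∪ E = {X1, X2, X3, X4, X5, X6, X7, X8, X9, X10, X11, X12} — every item is covered.
No 4 of the 9 groups cover everything (all 126 combinations miss at least one item), so 5 is optimal.

5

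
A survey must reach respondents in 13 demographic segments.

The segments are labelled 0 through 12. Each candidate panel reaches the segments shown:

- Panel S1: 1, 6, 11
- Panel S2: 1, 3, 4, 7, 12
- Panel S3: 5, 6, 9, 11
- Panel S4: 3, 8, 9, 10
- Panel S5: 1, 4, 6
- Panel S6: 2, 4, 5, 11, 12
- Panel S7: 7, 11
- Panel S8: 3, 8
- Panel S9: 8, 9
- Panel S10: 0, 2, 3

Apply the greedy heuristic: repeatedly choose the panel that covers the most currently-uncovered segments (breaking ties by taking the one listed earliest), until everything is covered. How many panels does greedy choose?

4

Greedy: pick S2 (covers 5 new) → pick S3 (covers 4 new) → pick S4 (covers 2 new) → pick S10 (covers 2 new). Total picks: 4.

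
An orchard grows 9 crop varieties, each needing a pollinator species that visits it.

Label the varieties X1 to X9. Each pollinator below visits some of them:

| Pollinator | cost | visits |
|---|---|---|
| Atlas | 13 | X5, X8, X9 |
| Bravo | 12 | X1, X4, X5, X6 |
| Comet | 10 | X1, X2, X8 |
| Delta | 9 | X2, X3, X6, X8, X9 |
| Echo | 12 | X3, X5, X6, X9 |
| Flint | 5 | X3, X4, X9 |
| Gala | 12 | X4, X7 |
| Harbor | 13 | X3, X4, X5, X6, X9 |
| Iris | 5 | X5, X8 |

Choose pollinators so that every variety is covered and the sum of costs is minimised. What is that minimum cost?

33

Bravo, Delta, Gala together cover every variety (Bravo ∪ Delta ∪ Gala = {X1, X2, X3, X4, X5, X6, X7, X8, X9}); total cost 12 + 9 + 12 = 33.
The greedy pick Flint, Iris, Delta, Comet, Gala costs 41; no covering selection beats 33.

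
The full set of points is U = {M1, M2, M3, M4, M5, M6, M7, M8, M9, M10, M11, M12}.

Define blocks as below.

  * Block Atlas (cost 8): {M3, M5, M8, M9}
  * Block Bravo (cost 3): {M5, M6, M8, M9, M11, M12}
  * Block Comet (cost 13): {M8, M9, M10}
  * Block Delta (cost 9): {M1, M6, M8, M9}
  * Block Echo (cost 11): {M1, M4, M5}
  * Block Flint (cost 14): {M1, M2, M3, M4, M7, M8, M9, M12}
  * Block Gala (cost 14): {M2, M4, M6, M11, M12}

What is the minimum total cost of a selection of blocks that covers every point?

Bravo, Comet, Flint together cover every point (Bravo ∪ Comet ∪ Flint = {M1, M2, M3, M4, M5, M6, M7, M8, M9, M10, M11, M12}); total cost 3 + 13 + 14 = 30.
No covering selection has total cost below 30.

30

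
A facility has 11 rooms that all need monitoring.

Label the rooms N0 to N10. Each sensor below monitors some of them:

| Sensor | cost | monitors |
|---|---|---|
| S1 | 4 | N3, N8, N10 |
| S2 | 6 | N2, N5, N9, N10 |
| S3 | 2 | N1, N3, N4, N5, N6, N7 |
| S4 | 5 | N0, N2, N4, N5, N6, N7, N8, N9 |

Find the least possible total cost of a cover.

11

S1, S3, S4 together cover every room (S1 ∪ S3 ∪ S4 = {N0, N1, N2, N3, N4, N5, N6, N7, N8, N9, N10}); total cost 4 + 2 + 5 = 11.
No covering selection has total cost below 11.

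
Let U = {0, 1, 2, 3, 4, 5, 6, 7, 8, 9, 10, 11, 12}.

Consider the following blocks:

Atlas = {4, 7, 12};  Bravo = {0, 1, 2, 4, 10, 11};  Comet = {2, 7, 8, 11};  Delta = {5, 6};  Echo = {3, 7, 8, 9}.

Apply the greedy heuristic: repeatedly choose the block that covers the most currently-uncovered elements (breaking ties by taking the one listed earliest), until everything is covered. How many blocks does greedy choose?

4

Greedy: pick Bravo (covers 6 new) → pick Echo (covers 4 new) → pick Delta (covers 2 new) → pick Atlas (covers 1 new). Total picks: 4.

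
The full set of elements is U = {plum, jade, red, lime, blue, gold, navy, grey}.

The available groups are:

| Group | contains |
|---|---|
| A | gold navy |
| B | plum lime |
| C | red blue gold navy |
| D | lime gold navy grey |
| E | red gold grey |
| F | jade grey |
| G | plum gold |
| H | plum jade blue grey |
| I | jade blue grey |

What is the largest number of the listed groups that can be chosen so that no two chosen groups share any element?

B, C, F are pairwise disjoint (B={plum,lime}; C={red,blue,gold,navy}; F={jade,grey}).
Every remaining group overlaps one of these, and no 4 of the listed groups are pairwise disjoint, so 3 is the maximum.

3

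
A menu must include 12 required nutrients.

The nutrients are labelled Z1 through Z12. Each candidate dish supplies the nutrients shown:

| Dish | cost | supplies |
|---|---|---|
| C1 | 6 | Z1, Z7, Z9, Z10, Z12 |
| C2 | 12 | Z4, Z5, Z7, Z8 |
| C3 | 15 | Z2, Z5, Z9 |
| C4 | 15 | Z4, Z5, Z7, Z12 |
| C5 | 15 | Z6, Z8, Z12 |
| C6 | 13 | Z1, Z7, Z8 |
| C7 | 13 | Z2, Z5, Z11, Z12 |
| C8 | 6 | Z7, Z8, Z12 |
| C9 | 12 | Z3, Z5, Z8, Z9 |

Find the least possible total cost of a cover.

58

C1, C2, C5, C7, C9 together cover every nutrient (C1 ∪ C2 ∪ C5 ∪ C7 ∪ C9 = {Z1, Z2, Z3, Z4, Z5, Z6, Z7, Z8, Z9, Z10, Z11, Z12}); total cost 6 + 12 + 15 + 13 + 12 = 58.
No covering selection has total cost below 58.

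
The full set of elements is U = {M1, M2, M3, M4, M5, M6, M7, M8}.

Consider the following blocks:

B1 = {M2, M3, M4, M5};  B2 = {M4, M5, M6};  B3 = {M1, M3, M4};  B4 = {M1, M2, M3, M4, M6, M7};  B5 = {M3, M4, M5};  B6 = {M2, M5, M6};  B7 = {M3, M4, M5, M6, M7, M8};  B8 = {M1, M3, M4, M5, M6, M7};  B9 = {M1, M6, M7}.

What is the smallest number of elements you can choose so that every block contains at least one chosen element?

2

H = {M3, M6} meets every block (each contains at least one member of H), and |H| = 2.
The blocks B1, B9 are pairwise disjoint, so any hitting set needs a separate element for each — at least 2. Hence 2 is optimal.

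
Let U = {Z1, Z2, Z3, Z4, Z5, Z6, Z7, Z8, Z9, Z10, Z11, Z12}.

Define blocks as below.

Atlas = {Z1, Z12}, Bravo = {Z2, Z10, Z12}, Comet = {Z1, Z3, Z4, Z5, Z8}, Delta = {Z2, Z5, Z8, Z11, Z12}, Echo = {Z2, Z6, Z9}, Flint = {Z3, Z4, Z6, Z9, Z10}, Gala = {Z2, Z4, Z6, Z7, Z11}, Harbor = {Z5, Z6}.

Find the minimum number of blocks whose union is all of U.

4

Take {Comet, Delta, Flint, Gala}. Their union is {Z1, Z2, Z3, Z4, Z5, Z6, Z7, Z8, Z9, Z10, Z11, Z12}, which is all 12 elements.
No 3 of the 8 blocks cover everything (all 56 combinations miss at least one element), so 4 is optimal.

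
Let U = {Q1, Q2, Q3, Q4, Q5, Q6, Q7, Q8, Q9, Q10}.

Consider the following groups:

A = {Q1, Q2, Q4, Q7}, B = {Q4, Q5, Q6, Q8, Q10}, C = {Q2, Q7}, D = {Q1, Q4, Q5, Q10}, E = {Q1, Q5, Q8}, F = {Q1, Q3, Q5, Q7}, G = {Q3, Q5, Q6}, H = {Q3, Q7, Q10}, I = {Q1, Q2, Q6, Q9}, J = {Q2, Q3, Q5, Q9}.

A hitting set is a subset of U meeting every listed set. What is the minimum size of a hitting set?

3

Take T = {Q2, Q3, Q5}. Each listed group contains at least one of these, so T is a hitting set of size 3.
No choice of 2 elements meets every group, so 3 is the minimum.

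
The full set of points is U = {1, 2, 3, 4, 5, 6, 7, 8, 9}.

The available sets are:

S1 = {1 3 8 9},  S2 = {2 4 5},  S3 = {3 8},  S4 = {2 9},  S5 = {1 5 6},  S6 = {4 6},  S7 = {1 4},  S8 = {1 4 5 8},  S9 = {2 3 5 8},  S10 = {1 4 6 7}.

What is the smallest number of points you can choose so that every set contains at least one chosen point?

4

H = {2, 3, 4, 5} meets every set (each contains at least one member of H), and |H| = 4.
No choice of 3 points meets every set, so 4 is the minimum.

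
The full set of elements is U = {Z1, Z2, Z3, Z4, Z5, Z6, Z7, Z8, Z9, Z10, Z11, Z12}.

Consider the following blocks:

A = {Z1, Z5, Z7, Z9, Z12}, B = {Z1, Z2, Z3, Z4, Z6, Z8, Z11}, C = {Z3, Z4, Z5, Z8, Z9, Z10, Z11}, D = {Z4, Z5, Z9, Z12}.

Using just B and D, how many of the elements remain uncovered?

2

Union of B, D = {Z1, Z2, Z3, Z4, Z5, Z6, Z8, Z9, Z11, Z12}.
Not covered: Z7, Z10 — 2 elements.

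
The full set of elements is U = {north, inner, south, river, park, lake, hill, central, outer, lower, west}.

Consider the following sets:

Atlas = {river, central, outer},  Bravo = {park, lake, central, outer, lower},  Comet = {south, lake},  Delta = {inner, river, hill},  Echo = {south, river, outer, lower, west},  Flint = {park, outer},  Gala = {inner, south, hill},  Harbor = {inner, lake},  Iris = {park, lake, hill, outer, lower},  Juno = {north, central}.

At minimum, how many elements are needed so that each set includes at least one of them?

4

H = {lake, hill, central, outer} meets every set (each contains at least one member of H), and |H| = 4.
The sets Comet, Delta, Flint, Juno are pairwise disjoint, so any hitting set needs a separate element for each — at least 4. Hence 4 is optimal.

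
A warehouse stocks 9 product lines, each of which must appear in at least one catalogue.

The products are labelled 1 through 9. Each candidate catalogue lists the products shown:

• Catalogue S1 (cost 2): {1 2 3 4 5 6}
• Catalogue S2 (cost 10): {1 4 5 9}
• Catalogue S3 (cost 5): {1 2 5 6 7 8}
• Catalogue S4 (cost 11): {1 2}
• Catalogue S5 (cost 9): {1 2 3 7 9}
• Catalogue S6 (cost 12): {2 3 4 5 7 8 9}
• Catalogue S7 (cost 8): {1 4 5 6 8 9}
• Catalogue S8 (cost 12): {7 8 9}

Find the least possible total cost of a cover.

S1, S6 together cover every product (S1 ∪ S6 = {1, 2, 3, 4, 5, 6, 7, 8, 9}); total cost 2 + 12 = 14.
The greedy pick S1, S3, S7 costs 15; no covering selection beats 14.

14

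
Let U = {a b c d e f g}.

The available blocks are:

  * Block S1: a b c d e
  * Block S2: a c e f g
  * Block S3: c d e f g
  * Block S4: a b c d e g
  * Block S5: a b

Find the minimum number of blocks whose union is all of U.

2

S3 and S4 cover everything between them: the union {a, b, c, d, e, f, g} is all of U.
No single block has all 7 elements (the largest, S4, has 6), so 2 is optimal.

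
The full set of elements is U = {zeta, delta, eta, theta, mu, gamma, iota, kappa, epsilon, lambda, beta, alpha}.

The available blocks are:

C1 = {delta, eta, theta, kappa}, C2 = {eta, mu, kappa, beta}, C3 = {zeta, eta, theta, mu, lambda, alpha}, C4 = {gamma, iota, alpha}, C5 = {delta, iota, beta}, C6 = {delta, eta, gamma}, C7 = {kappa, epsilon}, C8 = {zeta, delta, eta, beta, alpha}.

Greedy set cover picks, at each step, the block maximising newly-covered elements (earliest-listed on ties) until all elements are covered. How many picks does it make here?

4

Greedy: pick C3 (covers 6 new) → pick C5 (covers 3 new) → pick C7 (covers 2 new) → pick C4 (covers 1 new). Total picks: 4.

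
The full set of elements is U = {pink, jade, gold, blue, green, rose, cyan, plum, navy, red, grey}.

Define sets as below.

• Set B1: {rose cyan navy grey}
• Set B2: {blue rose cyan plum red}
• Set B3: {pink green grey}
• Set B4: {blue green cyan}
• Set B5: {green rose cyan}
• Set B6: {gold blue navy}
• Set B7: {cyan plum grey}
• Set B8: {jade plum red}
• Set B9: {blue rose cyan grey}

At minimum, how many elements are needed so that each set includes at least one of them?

Take H = {blue, green, red, grey}. Each listed set contains at least one of these, so H is a hitting set of size 4.
No choice of 3 elements meets every set, so 4 is the minimum.

4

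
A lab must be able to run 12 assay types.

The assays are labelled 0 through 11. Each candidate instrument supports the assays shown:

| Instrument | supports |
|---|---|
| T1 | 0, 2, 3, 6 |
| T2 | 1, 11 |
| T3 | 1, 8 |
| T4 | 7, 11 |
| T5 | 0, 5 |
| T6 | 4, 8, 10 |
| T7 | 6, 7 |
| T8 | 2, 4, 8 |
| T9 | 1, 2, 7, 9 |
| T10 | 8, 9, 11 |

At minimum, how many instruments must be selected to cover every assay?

T1 and T4 and T5 and T6 and T9 together: T1 ∪ T4 ∪ T5 ∪ T6 ∪ T9 = {0, 1, 2, 3, 4, 5, 6, 7, 8, 9, 10, 11} — every assay is covered.
No 4 of the 10 instruments cover everything (all 210 combinations miss at least one assay), so 5 is optimal.

5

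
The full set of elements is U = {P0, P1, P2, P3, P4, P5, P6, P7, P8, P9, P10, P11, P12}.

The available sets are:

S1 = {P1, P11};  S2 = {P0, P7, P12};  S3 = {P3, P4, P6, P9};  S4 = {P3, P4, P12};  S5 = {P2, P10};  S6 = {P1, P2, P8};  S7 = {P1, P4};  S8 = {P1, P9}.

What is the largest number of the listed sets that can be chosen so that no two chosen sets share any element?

S1, S2, S3, S5 are pairwise disjoint (S1={P1,P11}; S2={P0,P7,P12}; S3={P3,P4,P6,P9}; S5={P2,P10}).
Every remaining set overlaps one of these, and no 5 of the listed sets are pairwise disjoint, so 4 is the maximum.

4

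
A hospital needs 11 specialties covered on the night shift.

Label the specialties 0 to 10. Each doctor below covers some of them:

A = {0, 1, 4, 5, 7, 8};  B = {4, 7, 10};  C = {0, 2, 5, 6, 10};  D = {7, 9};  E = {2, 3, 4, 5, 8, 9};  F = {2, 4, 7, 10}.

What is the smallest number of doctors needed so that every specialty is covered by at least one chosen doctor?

3

A and C and E together: A ∪ C ∪ E = {0, 1, 2, 3, 4, 5, 6, 7, 8, 9, 10} — every specialty is covered.
Only A contains 1, so A is forced; the remaining 5 specialties need at least 2 more doctors (each remaining doctor adds at most 3) — so at least 3 doctors are needed, and 3 is optimal.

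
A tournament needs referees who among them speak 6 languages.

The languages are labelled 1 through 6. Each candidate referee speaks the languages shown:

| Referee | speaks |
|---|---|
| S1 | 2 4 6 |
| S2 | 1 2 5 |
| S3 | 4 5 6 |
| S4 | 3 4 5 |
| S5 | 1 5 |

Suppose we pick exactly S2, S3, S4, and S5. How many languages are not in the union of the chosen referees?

Union of S2, S3, S4, S5 = {1, 2, 3, 4, 5, 6} — that's every language, so 0 are uncovered.

0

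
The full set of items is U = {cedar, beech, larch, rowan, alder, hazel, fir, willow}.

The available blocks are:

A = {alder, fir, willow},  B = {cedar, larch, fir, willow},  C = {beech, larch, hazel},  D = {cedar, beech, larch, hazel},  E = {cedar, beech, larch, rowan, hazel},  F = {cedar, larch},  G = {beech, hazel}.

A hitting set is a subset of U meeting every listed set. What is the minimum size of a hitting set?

The 3 items {cedar, alder, hazel} hit every block.
The blocks A, F, G are pairwise disjoint, so any hitting set needs a separate item for each — at least 3. Hence 3 is optimal.

3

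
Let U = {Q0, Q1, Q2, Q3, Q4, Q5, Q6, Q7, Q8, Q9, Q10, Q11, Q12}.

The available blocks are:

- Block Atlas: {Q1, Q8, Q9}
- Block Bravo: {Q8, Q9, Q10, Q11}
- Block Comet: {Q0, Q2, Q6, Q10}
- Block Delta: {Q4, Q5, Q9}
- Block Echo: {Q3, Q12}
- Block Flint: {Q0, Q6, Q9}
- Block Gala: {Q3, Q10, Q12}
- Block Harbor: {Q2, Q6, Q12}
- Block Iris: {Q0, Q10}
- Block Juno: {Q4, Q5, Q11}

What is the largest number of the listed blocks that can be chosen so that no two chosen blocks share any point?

Atlas, Comet, Echo, Juno are pairwise disjoint (Atlas={Q1,Q8,Q9}; Comet={Q0,Q2,Q6,Q10}; Echo={Q3,Q12}; Juno={Q4,Q5,Q11}).
Every remaining block overlaps one of these, and no 5 of the listed blocks are pairwise disjoint, so 4 is the maximum.

4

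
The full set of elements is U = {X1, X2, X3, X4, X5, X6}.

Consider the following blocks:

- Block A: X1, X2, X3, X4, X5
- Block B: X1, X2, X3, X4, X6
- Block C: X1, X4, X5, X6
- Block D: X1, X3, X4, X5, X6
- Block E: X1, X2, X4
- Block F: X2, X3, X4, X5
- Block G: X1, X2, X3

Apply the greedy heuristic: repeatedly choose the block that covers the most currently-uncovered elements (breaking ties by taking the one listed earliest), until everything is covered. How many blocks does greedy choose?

2

Greedy: pick A (covers 5 new) → pick B (covers 1 new). Total picks: 2.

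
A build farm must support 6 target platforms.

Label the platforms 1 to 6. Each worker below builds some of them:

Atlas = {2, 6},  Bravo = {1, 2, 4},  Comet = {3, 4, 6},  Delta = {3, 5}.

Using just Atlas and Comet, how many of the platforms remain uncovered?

2

Union of Atlas, Comet = {2, 3, 4, 6}.
Not covered: 1, 5 — 2 platforms.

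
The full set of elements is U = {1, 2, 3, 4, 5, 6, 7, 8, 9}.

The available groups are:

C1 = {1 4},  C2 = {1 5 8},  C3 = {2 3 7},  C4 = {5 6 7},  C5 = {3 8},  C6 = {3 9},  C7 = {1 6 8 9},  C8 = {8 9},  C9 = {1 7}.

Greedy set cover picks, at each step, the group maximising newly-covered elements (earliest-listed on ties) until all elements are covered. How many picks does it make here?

4

Greedy: pick C7 (covers 4 new) → pick C3 (covers 3 new) → pick C1 (covers 1 new) → pick C2 (covers 1 new). Total picks: 4.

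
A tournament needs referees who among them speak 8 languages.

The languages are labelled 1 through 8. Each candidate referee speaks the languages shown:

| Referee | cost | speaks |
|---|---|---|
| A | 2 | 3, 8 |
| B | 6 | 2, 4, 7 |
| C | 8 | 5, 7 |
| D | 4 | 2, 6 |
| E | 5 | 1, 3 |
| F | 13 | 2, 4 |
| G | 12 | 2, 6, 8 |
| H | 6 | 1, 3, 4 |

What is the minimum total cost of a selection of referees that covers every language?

A, C, D, H together cover every language (A ∪ C ∪ D ∪ H = {1, 2, 3, 4, 5, 6, 7, 8}); total cost 2 + 8 + 4 + 6 = 20.
The greedy pick A, B, D, E, C costs 25; no covering selection beats 20.

20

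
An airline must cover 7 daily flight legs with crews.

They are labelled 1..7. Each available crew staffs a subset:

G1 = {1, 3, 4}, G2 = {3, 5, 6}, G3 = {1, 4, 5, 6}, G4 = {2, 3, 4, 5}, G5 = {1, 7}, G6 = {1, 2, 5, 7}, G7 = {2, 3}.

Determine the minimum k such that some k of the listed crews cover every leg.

Take {G1, G2, G6}. Their union is {1, 2, 3, 4, 5, 6, 7}, which is all 7 legs.
No 2 of the 7 crews cover everything (all 21 combinations miss at least one leg), so 3 is optimal.

3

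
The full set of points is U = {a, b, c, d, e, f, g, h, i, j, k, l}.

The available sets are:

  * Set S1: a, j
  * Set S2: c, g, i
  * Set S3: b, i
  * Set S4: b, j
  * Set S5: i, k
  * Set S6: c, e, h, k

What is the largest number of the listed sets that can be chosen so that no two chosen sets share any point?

S1, S3, S6 are pairwise disjoint (S1={a,j}; S3={b,i}; S6={c,e,h,k}).
Every remaining set overlaps one of these, and no 4 of the listed sets are pairwise disjoint, so 3 is the maximum.

3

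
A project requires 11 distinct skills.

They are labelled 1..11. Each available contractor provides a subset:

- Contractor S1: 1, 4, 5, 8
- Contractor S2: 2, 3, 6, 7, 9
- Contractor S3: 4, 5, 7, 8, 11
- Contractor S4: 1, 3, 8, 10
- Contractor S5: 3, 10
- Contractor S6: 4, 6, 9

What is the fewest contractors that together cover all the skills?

Take {S2, S3, S4}. Their union is {1, 2, 3, 4, 5, 6, 7, 8, 9, 10, 11}, which is all 11 skills.
Each contractor has at most 5 skills, and 2·5 = 10 < 11 — so at least 3 contractors are needed, and 3 is optimal.

3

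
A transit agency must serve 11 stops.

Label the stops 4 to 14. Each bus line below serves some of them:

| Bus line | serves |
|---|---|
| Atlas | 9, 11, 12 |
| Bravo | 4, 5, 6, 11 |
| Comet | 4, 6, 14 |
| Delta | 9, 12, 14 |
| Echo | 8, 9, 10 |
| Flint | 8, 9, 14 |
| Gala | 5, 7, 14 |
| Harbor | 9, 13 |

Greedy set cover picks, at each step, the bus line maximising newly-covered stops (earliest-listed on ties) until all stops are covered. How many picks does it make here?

5

Greedy: pick Bravo (covers 4 new) → pick Delta (covers 3 new) → pick Echo (covers 2 new) → pick Gala (covers 1 new) → pick Harbor (covers 1 new). Total picks: 5.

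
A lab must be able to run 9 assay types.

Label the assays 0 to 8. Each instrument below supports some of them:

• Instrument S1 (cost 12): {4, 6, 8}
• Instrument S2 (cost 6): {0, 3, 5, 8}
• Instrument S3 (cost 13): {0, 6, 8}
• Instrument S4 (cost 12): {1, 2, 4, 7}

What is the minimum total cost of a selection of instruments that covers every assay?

30

S1, S2, S4 together cover every assay (S1 ∪ S2 ∪ S4 = {0, 1, 2, 3, 4, 5, 6, 7, 8}); total cost 12 + 6 + 12 = 30.
No covering selection has total cost below 30.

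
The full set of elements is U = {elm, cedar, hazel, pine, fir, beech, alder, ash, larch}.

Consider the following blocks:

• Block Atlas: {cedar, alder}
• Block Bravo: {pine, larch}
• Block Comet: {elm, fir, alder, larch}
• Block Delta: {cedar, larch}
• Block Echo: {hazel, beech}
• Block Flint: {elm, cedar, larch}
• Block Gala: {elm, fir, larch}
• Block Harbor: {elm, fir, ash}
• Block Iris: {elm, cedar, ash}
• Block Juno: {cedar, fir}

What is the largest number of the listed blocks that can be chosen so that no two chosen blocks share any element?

4

Atlas, Bravo, Echo, Harbor are pairwise disjoint (Atlas={cedar,alder}; Bravo={pine,larch}; Echo={hazel,beech}; Harbor={elm,fir,ash}).
Every remaining block overlaps one of these, and no 5 of the listed blocks are pairwise disjoint, so 4 is the maximum.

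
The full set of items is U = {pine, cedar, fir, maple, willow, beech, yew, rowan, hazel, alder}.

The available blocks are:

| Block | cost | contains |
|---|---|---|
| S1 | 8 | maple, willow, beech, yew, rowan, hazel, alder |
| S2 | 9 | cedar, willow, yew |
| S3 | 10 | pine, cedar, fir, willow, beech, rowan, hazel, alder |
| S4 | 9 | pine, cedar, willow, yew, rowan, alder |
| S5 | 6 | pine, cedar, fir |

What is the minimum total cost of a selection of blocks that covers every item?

14

S1, S5 together cover every item (S1 ∪ S5 = {pine, cedar, fir, maple, willow, beech, yew, rowan, hazel, alder}); total cost 8 + 6 = 14.
No covering selection has total cost below 14.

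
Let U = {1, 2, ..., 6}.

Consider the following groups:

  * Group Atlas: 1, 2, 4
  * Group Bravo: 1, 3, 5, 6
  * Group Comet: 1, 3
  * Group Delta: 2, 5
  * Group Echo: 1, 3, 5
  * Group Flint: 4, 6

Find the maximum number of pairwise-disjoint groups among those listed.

3

Comet, Delta, Flint are pairwise disjoint (Comet={1,3}; Delta={2,5}; Flint={4,6}).
Every remaining group overlaps one of these, and no 4 of the listed groups are pairwise disjoint, so 3 is the maximum.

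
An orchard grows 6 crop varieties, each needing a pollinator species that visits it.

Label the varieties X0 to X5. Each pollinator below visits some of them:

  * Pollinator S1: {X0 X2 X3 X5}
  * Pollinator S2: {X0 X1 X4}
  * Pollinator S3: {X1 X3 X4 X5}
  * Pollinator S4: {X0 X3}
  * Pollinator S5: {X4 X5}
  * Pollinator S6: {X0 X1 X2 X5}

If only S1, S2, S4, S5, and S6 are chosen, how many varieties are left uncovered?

Union of S1, S2, S4, S5, S6 = {X0, X1, X2, X3, X4, X5} — that's every variety, so 0 are uncovered.

0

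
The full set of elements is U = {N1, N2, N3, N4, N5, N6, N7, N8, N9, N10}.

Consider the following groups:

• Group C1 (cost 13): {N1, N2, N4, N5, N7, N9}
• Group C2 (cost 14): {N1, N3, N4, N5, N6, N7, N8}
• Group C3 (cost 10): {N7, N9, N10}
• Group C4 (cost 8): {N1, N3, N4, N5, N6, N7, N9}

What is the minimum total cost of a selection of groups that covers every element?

37

C1, C2, C3 together cover every element (C1 ∪ C2 ∪ C3 = {N1, N2, N3, N4, N5, N6, N7, N8, N9, N10}); total cost 13 + 14 + 10 = 37.
The greedy pick C4, C3, C1, C2 costs 45; no covering selection beats 37.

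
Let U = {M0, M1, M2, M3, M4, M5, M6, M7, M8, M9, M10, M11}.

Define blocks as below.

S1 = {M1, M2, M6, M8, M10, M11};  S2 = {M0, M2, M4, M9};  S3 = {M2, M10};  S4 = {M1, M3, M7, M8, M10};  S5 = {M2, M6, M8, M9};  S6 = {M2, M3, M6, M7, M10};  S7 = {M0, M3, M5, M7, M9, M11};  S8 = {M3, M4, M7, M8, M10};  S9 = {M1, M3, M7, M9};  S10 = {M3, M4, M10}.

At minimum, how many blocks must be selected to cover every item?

S1 and S7 and S10 together: S1 ∪ S7 ∪ S10 = {M0, M1, M2, M3, M4, M5, M6, M7, M8, M9, M10, M11} — every item is covered.
Only S7 contains M5, so S7 is forced; the remaining 6 items need at least 2 more blocks (each remaining block adds at most 5) — so at least 3 blocks are needed, and 3 is optimal.

3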